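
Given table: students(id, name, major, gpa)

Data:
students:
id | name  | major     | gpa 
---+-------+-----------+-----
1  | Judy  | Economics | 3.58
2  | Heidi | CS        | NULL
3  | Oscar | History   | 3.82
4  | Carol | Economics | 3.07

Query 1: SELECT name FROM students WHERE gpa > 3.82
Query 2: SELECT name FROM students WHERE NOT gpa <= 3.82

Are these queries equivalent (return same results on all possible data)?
Yes, equivalent

Both queries return: []

Reason: Both filter gpa > 3.82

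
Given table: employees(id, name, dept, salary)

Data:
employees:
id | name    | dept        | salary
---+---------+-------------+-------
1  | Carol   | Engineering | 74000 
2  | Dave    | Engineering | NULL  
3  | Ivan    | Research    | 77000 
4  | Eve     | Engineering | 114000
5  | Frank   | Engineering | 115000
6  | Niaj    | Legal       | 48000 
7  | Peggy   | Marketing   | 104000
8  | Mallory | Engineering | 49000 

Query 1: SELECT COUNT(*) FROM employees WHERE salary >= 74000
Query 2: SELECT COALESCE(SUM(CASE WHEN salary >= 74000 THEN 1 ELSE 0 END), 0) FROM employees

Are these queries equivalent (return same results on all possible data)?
Yes, equivalent

Both queries return: [(5,)]

Reason: COUNT with WHERE vs conditional SUM (COALESCE handles empty-table NULL)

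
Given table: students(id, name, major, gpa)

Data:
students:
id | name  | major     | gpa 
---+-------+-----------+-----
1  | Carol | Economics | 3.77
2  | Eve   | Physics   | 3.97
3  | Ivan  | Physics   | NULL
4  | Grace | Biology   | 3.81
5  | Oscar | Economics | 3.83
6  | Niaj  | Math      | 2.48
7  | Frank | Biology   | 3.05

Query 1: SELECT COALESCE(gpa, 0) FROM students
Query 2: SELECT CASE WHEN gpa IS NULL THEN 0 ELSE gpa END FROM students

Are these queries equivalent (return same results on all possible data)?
Yes, equivalent

Both queries return: [(0,), (2.48,), (3.05,), (3.77,), (3.81,), (3.83,), (3.97,)]

Reason: COALESCE vs CASE for NULL handling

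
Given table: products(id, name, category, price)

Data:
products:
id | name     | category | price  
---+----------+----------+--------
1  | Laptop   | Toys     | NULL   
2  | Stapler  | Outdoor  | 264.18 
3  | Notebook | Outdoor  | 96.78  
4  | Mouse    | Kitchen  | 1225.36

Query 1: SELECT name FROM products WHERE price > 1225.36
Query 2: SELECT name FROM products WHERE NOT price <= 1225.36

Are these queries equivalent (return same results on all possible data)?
Yes, equivalent

Both queries return: []

Reason: Both filter price > 1225.36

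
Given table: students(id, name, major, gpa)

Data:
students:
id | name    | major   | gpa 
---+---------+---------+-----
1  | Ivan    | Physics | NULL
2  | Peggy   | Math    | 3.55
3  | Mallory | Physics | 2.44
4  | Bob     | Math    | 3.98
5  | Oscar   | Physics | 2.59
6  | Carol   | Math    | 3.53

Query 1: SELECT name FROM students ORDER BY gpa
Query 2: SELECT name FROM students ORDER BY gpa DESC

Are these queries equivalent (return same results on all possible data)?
No, not equivalent

Query 1 returns: [('Ivan',), ('Mallory',), ('Oscar',), ('Carol',), ('Peggy',), ('Bob',)]
Query 2 returns: [('Bob',), ('Peggy',), ('Carol',), ('Oscar',), ('Mallory',), ('Ivan',)]

Reason: ASC vs DESC gives opposite ordering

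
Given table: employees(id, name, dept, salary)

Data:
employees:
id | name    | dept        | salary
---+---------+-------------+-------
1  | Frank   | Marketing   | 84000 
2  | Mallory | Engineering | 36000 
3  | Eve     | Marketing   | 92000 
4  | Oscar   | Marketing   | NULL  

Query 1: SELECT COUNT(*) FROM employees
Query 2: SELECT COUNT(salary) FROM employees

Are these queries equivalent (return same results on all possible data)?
No, not equivalent

Query 1 returns: [(4,)]
Query 2 returns: [(3,)]

Reason: COUNT(*) includes NULLs, COUNT(column) excludes them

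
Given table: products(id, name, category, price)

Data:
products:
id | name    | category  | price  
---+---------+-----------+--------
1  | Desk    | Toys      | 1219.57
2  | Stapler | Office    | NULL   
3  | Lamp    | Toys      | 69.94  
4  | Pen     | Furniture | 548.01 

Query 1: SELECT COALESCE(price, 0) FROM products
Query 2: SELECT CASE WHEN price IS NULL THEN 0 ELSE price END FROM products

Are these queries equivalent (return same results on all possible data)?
Yes, equivalent

Both queries return: [(0,), (69.94,), (548.01,), (1219.57,)]

Reason: COALESCE vs CASE for NULL handling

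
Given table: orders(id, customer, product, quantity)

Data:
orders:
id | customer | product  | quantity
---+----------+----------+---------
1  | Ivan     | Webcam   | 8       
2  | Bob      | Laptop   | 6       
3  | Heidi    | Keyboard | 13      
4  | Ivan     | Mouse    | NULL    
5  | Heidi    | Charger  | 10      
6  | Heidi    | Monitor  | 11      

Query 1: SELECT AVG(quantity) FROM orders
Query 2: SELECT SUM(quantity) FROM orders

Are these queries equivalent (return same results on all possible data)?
No, not equivalent

Query 1 returns: [(9.6,)]
Query 2 returns: [(48,)]

Reason: AVG vs SUM give different aggregate values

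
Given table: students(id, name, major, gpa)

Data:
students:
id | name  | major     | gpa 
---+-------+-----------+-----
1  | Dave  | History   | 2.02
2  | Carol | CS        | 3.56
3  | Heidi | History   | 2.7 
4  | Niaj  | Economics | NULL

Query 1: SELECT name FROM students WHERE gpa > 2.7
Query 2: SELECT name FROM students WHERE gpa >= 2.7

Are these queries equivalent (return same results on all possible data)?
No, not equivalent

Query 1 returns: [('Carol',)]
Query 2 returns: [('Carol',), ('Heidi',)]

Reason: > vs >= gives different results when gpa = 2.7 exists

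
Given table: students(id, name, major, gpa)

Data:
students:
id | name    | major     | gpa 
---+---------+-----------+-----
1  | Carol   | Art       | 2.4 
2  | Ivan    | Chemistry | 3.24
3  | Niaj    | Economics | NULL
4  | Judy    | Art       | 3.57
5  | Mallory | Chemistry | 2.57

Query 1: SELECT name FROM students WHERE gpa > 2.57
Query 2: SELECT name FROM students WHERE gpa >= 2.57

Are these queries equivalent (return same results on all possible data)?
No, not equivalent

Query 1 returns: [('Ivan',), ('Judy',)]
Query 2 returns: [('Ivan',), ('Judy',), ('Mallory',)]

Reason: > vs >= gives different results when gpa = 2.57 exists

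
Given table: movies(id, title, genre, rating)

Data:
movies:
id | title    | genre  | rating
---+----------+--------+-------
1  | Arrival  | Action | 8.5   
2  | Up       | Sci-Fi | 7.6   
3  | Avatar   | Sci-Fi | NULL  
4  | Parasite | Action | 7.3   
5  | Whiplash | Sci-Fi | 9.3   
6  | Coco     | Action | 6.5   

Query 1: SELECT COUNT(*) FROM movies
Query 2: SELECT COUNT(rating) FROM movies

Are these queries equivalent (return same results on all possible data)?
No, not equivalent

Query 1 returns: [(6,)]
Query 2 returns: [(5,)]

Reason: COUNT(*) includes NULLs, COUNT(column) excludes them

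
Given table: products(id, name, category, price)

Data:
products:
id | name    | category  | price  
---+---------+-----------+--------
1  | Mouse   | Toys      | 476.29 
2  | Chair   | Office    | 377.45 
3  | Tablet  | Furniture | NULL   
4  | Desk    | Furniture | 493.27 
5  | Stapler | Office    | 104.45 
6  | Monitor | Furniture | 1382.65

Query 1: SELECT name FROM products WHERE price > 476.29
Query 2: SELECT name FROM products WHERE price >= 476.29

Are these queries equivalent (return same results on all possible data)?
No, not equivalent

Query 1 returns: [('Desk',), ('Monitor',)]
Query 2 returns: [('Mouse',), ('Desk',), ('Monitor',)]

Reason: > vs >= gives different results when price = 476.29 exists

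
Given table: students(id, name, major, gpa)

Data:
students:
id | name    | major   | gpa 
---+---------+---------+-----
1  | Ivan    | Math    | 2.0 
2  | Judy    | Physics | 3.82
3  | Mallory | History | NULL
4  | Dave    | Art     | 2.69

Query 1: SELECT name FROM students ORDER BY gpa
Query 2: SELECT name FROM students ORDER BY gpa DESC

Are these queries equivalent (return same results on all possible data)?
No, not equivalent

Query 1 returns: [('Mallory',), ('Ivan',), ('Dave',), ('Judy',)]
Query 2 returns: [('Judy',), ('Dave',), ('Ivan',), ('Mallory',)]

Reason: ASC vs DESC gives opposite ordering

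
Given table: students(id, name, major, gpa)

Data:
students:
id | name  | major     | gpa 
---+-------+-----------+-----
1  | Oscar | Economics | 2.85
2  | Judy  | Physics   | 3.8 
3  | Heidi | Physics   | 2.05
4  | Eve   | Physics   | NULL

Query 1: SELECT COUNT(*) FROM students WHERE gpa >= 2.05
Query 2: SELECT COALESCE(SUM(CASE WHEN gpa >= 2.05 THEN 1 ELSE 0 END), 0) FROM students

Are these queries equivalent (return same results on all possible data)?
Yes, equivalent

Both queries return: [(3,)]

Reason: COUNT with WHERE vs conditional SUM (COALESCE handles empty-table NULL)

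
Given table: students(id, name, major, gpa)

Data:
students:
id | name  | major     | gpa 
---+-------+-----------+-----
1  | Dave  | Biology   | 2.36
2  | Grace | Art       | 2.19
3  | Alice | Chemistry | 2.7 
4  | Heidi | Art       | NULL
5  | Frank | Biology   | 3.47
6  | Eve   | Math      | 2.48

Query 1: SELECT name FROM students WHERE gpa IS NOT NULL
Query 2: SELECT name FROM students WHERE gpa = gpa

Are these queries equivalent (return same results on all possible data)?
Yes, equivalent

Both queries return: [('Alice',), ('Dave',), ('Eve',), ('Frank',), ('Grace',)]

Reason: IS NOT NULL vs self-equality (both exclude NULLs)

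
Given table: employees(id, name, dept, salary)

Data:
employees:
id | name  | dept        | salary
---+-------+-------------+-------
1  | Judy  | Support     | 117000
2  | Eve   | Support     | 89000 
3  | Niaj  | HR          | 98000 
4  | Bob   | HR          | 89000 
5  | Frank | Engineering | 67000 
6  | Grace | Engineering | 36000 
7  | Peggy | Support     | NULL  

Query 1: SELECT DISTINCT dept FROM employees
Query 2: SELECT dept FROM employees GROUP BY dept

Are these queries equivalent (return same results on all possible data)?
Yes, equivalent

Both queries return: [('Engineering',), ('HR',), ('Support',)]

Reason: Both get unique depts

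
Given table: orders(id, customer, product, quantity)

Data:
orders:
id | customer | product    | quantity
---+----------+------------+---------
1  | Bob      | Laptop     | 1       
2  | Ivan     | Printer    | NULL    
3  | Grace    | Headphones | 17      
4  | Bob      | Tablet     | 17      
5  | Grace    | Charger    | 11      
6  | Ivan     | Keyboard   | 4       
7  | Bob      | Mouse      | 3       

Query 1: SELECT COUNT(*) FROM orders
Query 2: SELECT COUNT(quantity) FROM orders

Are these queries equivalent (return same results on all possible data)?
No, not equivalent

Query 1 returns: [(7,)]
Query 2 returns: [(6,)]

Reason: COUNT(*) includes NULLs, COUNT(column) excludes them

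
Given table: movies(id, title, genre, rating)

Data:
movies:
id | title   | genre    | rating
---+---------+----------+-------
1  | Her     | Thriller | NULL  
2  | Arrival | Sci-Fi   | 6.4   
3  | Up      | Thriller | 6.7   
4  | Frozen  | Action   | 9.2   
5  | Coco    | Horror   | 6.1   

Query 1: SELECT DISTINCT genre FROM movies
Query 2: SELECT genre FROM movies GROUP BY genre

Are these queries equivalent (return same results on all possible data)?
Yes, equivalent

Both queries return: [('Action',), ('Horror',), ('Sci-Fi',), ('Thriller',)]

Reason: Both get unique genres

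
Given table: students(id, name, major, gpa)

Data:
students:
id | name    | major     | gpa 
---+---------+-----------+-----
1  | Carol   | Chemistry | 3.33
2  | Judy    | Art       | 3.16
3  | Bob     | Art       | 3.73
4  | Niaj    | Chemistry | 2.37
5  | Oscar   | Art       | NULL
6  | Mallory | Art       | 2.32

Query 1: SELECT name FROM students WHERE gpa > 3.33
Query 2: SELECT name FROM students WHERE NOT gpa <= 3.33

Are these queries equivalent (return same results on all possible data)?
Yes, equivalent

Both queries return: [('Bob',)]

Reason: Both filter gpa > 3.33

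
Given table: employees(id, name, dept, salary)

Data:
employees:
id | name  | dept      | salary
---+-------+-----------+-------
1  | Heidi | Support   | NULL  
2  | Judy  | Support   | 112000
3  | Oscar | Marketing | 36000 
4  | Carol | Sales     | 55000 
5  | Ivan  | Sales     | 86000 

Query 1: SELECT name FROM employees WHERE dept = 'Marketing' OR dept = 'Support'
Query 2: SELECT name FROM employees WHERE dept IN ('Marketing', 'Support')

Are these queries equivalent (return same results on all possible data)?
Yes, equivalent

Both queries return: [('Heidi',), ('Judy',), ('Oscar',)]

Reason: OR vs IN are equivalent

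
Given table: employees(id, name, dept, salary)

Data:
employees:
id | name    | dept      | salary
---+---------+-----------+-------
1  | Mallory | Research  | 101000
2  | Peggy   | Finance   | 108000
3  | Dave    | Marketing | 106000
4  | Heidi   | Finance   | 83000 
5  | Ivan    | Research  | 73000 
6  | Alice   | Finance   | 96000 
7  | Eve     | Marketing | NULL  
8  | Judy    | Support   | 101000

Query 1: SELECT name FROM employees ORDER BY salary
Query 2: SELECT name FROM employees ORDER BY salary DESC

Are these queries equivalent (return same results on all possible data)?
No, not equivalent

Query 1 returns: [('Eve',), ('Ivan',), ('Heidi',), ('Alice',), ('Mallory',), ('Judy',), ('Dave',), ('Peggy',)]
Query 2 returns: [('Peggy',), ('Dave',), ('Mallory',), ('Judy',), ('Alice',), ('Heidi',), ('Ivan',), ('Eve',)]

Reason: ASC vs DESC gives opposite ordering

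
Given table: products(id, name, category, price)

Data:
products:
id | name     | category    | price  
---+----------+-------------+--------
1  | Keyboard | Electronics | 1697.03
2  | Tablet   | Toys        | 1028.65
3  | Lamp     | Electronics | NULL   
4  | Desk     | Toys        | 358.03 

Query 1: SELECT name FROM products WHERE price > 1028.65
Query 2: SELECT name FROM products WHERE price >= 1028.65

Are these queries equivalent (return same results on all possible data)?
No, not equivalent

Query 1 returns: [('Keyboard',)]
Query 2 returns: [('Keyboard',), ('Tablet',)]

Reason: > vs >= gives different results when price = 1028.65 exists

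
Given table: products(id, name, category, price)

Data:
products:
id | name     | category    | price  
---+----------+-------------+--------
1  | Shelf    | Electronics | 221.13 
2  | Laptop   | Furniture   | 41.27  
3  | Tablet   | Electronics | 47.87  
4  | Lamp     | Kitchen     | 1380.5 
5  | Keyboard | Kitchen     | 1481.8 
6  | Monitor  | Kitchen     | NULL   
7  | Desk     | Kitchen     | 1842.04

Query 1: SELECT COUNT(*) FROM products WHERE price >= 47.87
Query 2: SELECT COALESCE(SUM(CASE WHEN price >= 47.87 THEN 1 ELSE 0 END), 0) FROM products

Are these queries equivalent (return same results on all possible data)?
Yes, equivalent

Both queries return: [(5,)]

Reason: COUNT with WHERE vs conditional SUM (COALESCE handles empty-table NULL)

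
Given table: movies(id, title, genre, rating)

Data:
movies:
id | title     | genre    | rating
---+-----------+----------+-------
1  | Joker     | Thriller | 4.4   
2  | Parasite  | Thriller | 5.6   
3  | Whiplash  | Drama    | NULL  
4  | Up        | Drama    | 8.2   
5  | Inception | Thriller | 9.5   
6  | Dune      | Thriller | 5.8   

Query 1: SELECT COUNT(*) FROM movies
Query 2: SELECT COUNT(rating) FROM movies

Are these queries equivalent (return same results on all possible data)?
No, not equivalent

Query 1 returns: [(6,)]
Query 2 returns: [(5,)]

Reason: COUNT(*) includes NULLs, COUNT(column) excludes them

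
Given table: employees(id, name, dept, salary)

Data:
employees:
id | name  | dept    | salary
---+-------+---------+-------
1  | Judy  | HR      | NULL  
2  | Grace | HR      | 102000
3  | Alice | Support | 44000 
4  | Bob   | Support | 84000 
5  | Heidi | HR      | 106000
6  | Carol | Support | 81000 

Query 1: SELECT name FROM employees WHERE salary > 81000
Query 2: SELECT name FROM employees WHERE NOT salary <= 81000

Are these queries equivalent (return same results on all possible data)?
Yes, equivalent

Both queries return: [('Bob',), ('Grace',), ('Heidi',)]

Reason: Both filter salary > 81000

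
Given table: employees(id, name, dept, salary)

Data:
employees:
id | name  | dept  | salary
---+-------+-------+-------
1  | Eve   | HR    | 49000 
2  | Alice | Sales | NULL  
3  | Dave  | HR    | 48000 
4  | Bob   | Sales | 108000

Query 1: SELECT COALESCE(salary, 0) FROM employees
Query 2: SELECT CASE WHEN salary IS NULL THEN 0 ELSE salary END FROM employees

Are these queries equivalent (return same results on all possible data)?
Yes, equivalent

Both queries return: [(0,), (48000,), (49000,), (108000,)]

Reason: COALESCE vs CASE for NULL handling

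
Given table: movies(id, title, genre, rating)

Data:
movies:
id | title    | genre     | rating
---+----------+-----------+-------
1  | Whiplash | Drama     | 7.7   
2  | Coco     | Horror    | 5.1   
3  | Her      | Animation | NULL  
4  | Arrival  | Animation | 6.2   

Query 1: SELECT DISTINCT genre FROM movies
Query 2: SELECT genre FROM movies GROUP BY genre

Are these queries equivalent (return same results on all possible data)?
Yes, equivalent

Both queries return: [('Animation',), ('Drama',), ('Horror',)]

Reason: Both get unique genres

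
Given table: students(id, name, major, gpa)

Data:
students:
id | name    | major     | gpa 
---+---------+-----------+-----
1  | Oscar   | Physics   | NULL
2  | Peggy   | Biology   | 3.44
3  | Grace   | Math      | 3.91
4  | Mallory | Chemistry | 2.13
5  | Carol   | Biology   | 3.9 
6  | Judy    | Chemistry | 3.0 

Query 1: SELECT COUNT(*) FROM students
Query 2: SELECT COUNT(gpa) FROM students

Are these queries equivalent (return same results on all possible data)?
No, not equivalent

Query 1 returns: [(6,)]
Query 2 returns: [(5,)]

Reason: COUNT(*) includes NULLs, COUNT(column) excludes them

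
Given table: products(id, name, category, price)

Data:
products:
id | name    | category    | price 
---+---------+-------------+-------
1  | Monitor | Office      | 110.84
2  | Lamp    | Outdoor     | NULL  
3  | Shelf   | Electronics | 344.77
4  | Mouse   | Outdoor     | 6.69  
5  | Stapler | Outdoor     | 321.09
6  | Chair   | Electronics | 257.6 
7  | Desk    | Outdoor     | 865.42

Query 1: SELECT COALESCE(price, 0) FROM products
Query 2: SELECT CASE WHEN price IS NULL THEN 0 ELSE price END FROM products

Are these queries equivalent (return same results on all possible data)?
Yes, equivalent

Both queries return: [(0,), (6.69,), (110.84,), (257.6,), (321.09,), (344.77,), (865.42,)]

Reason: COALESCE vs CASE for NULL handling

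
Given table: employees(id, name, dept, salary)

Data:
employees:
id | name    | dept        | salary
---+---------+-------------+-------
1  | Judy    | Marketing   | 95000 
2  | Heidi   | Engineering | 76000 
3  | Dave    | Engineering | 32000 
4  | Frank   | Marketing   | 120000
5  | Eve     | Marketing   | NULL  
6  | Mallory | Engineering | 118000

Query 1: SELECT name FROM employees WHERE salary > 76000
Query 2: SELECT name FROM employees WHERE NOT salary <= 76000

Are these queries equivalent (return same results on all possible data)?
Yes, equivalent

Both queries return: [('Frank',), ('Judy',), ('Mallory',)]

Reason: Both filter salary > 76000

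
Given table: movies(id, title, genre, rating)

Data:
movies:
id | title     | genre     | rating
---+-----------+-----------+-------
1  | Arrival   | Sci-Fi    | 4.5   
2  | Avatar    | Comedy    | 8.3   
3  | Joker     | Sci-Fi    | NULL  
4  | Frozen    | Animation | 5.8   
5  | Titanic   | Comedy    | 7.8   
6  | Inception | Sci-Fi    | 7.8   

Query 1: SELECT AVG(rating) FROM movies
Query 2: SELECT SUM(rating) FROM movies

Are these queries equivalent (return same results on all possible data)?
No, not equivalent

Query 1 returns: [(6.840000000000001,)]
Query 2 returns: [(34.2,)]

Reason: AVG vs SUM give different aggregate values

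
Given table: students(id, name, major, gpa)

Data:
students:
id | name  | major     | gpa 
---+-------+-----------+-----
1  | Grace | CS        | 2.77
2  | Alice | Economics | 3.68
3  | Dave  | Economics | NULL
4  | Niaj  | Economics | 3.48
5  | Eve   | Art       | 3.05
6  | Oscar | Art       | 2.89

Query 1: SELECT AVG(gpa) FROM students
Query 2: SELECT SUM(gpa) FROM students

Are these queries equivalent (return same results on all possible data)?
No, not equivalent

Query 1 returns: [(3.1740000000000004,)]
Query 2 returns: [(15.870000000000001,)]

Reason: AVG vs SUM give different aggregate values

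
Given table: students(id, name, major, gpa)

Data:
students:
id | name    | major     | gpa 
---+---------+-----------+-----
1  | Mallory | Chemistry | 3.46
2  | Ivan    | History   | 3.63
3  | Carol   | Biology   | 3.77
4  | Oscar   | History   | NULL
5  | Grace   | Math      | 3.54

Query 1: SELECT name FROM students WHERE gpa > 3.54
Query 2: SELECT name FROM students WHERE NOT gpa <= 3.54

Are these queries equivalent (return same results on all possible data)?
Yes, equivalent

Both queries return: [('Carol',), ('Ivan',)]

Reason: Both filter gpa > 3.54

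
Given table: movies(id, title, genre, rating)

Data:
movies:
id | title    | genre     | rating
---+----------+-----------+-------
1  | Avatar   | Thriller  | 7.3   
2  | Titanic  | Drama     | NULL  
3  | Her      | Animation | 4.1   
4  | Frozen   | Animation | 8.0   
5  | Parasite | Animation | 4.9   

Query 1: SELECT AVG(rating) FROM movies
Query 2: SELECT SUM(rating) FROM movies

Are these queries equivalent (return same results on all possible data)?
No, not equivalent

Query 1 returns: [(6.075,)]
Query 2 returns: [(24.3,)]

Reason: AVG vs SUM give different aggregate values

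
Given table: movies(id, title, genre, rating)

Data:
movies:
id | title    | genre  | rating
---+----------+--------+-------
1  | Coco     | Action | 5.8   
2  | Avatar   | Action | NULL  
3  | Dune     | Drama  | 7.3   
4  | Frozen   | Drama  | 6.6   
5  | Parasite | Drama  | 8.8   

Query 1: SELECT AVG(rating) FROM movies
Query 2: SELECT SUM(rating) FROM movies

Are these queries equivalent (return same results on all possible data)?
No, not equivalent

Query 1 returns: [(7.125,)]
Query 2 returns: [(28.5,)]

Reason: AVG vs SUM give different aggregate values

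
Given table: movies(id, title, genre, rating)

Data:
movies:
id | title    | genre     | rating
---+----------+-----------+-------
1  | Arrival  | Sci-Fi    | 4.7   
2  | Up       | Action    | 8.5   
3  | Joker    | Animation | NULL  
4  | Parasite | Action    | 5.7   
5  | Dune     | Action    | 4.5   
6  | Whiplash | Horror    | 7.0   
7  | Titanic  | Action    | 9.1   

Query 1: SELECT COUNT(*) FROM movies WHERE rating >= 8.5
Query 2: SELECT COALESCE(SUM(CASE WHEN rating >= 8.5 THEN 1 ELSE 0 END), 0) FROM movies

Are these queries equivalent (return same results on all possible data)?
Yes, equivalent

Both queries return: [(2,)]

Reason: COUNT with WHERE vs conditional SUM (COALESCE handles empty-table NULL)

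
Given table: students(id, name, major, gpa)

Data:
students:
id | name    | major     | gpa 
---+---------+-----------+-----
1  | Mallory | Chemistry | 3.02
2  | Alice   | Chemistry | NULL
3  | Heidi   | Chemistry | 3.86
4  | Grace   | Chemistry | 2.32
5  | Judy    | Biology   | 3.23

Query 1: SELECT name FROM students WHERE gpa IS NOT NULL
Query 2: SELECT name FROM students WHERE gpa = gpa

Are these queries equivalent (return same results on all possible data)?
Yes, equivalent

Both queries return: [('Grace',), ('Heidi',), ('Judy',), ('Mallory',)]

Reason: IS NOT NULL vs self-equality (both exclude NULLs)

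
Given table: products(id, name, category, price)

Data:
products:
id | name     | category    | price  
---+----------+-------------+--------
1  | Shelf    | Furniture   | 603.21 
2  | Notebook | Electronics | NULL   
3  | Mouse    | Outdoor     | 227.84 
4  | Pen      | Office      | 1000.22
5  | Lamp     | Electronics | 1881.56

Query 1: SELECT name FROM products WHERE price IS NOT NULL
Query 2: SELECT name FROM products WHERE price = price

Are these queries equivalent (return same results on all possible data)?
Yes, equivalent

Both queries return: [('Lamp',), ('Mouse',), ('Pen',), ('Shelf',)]

Reason: IS NOT NULL vs self-equality (both exclude NULLs)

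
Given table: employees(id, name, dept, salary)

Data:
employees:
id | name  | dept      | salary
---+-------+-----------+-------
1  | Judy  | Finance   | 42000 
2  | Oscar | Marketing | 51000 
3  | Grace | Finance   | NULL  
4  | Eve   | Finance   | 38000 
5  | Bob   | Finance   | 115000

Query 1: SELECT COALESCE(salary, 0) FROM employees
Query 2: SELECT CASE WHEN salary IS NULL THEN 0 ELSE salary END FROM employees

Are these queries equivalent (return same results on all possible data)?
Yes, equivalent

Both queries return: [(0,), (38000,), (42000,), (51000,), (115000,)]

Reason: COALESCE vs CASE for NULL handling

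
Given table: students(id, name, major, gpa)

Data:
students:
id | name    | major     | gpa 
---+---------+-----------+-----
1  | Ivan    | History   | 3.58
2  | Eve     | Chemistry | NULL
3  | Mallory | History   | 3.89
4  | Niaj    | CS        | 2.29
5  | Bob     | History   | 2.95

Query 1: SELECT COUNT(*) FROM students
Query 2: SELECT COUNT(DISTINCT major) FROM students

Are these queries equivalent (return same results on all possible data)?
No, not equivalent

Query 1 returns: [(5,)]
Query 2 returns: [(3,)]

Reason: COUNT(*) counts rows, COUNT(DISTINCT major) counts unique majors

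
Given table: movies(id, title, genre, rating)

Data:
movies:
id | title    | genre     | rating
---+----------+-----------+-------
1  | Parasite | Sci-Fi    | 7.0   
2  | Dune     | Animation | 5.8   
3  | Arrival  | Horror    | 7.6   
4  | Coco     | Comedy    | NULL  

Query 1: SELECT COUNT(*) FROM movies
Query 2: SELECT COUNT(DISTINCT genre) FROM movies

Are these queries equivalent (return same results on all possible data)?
No, not equivalent

Query 1 returns: [(4,)]
Query 2 returns: [(4,)]

Reason: COUNT(*) counts rows, COUNT(DISTINCT genre) counts unique genres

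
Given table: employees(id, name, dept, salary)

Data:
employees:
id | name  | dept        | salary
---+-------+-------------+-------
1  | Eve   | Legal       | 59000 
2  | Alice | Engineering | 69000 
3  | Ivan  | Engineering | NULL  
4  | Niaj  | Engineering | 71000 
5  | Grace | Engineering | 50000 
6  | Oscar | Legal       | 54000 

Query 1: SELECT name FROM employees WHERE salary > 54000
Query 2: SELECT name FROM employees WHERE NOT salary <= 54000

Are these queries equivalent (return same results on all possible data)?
Yes, equivalent

Both queries return: [('Alice',), ('Eve',), ('Niaj',)]

Reason: Both filter salary > 54000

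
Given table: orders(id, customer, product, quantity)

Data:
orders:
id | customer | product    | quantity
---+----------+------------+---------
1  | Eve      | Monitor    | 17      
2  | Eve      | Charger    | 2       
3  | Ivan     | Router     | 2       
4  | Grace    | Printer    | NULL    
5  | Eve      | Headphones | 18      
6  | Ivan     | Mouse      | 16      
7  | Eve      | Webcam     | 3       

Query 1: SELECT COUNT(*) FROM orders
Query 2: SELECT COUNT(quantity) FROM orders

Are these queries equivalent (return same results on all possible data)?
No, not equivalent

Query 1 returns: [(7,)]
Query 2 returns: [(6,)]

Reason: COUNT(*) includes NULLs, COUNT(column) excludes them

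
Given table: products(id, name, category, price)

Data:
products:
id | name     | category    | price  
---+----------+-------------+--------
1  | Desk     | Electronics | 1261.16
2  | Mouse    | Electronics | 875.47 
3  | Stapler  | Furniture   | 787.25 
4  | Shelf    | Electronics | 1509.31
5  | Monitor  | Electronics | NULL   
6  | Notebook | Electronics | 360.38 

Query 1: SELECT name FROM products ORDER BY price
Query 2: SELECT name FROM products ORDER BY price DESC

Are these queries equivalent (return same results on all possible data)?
No, not equivalent

Query 1 returns: [('Monitor',), ('Notebook',), ('Stapler',), ('Mouse',), ('Desk',), ('Shelf',)]
Query 2 returns: [('Shelf',), ('Desk',), ('Mouse',), ('Stapler',), ('Notebook',), ('Monitor',)]

Reason: ASC vs DESC gives opposite ordering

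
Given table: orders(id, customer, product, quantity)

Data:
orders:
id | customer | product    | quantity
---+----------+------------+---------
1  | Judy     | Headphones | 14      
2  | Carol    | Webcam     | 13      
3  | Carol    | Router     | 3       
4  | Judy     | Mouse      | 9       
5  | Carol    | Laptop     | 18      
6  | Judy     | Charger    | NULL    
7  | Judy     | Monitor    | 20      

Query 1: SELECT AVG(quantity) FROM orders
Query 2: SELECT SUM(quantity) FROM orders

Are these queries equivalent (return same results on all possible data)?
No, not equivalent

Query 1 returns: [(12.833333333333334,)]
Query 2 returns: [(77,)]

Reason: AVG vs SUM give different aggregate values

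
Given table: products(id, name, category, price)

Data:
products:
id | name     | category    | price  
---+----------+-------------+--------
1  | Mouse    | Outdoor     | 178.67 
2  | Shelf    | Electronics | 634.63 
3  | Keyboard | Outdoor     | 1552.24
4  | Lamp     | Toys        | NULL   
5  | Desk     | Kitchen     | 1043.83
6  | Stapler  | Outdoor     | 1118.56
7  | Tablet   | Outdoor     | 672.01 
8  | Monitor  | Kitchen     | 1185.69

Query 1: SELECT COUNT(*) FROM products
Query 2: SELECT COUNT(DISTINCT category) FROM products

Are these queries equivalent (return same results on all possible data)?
No, not equivalent

Query 1 returns: [(8,)]
Query 2 returns: [(4,)]

Reason: COUNT(*) counts rows, COUNT(DISTINCT category) counts unique categorys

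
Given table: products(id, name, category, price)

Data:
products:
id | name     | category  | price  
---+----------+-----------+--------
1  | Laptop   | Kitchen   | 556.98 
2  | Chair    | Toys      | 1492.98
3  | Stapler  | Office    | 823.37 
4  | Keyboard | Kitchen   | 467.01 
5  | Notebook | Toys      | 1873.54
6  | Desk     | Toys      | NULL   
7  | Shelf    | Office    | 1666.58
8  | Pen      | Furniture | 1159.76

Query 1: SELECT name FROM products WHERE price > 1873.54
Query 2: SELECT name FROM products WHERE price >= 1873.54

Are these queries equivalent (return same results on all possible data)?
No, not equivalent

Query 1 returns: []
Query 2 returns: [('Notebook',)]

Reason: > vs >= gives different results when price = 1873.54 exists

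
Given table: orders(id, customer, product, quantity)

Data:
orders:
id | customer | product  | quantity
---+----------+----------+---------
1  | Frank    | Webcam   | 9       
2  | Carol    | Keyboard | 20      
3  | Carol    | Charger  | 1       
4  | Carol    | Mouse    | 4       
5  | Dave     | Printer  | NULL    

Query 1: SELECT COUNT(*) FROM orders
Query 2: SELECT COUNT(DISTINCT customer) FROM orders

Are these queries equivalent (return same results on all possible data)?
No, not equivalent

Query 1 returns: [(5,)]
Query 2 returns: [(3,)]

Reason: COUNT(*) counts rows, COUNT(DISTINCT customer) counts unique customers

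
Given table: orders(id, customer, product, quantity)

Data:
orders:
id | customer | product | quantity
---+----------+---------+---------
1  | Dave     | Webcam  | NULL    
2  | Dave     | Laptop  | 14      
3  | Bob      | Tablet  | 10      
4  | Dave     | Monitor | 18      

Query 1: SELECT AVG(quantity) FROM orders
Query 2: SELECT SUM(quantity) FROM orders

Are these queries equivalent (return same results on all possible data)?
No, not equivalent

Query 1 returns: [(14.0,)]
Query 2 returns: [(42,)]

Reason: AVG vs SUM give different aggregate values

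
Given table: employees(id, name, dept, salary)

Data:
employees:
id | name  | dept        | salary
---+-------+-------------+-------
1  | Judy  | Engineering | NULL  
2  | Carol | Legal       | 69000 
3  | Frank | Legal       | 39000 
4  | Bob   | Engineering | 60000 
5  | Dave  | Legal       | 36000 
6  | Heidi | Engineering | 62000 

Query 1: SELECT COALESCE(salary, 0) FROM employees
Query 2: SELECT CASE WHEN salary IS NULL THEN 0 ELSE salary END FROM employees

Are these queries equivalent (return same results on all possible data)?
Yes, equivalent

Both queries return: [(0,), (36000,), (39000,), (60000,), (62000,), (69000,)]

Reason: COALESCE vs CASE for NULL handling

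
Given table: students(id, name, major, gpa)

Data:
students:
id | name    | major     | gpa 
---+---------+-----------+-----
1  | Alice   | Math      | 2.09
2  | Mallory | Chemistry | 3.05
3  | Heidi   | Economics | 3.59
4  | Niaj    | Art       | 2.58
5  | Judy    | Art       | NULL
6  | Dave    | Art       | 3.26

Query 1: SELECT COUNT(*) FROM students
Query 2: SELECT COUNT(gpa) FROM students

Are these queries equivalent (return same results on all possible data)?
No, not equivalent

Query 1 returns: [(6,)]
Query 2 returns: [(5,)]

Reason: COUNT(*) includes NULLs, COUNT(column) excludes them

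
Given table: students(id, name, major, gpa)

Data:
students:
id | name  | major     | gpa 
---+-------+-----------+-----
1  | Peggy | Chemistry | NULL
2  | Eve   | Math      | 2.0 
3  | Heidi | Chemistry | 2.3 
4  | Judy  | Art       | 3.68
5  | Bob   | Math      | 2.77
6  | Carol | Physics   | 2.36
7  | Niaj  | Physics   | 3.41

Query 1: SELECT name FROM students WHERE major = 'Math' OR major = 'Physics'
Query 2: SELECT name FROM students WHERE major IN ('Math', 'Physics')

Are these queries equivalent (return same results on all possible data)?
Yes, equivalent

Both queries return: [('Bob',), ('Carol',), ('Eve',), ('Niaj',)]

Reason: OR vs IN are equivalent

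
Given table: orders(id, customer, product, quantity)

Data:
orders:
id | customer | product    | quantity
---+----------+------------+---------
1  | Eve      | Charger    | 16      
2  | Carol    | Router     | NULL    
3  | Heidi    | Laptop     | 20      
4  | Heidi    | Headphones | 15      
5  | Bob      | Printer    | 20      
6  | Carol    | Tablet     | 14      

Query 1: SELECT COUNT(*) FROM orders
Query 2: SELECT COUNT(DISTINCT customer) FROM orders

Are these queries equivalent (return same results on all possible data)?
No, not equivalent

Query 1 returns: [(6,)]
Query 2 returns: [(4,)]

Reason: COUNT(*) counts rows, COUNT(DISTINCT customer) counts unique customers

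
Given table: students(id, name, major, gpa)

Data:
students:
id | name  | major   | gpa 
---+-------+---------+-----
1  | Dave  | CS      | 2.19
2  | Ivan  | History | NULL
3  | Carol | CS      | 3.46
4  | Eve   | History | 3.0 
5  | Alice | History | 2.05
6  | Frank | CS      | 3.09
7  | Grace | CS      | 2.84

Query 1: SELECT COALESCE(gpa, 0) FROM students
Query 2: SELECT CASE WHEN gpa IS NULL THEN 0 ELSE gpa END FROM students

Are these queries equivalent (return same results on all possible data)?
Yes, equivalent

Both queries return: [(0,), (2.05,), (2.19,), (2.84,), (3.0,), (3.09,), (3.46,)]

Reason: COALESCE vs CASE for NULL handling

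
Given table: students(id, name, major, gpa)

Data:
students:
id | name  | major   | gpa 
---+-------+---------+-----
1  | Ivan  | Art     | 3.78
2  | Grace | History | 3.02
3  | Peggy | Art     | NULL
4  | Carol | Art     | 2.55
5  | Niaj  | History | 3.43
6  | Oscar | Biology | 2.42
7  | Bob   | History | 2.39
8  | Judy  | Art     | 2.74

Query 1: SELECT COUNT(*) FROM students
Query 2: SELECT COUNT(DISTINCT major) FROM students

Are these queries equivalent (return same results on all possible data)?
No, not equivalent

Query 1 returns: [(8,)]
Query 2 returns: [(3,)]

Reason: COUNT(*) counts rows, COUNT(DISTINCT major) counts unique majors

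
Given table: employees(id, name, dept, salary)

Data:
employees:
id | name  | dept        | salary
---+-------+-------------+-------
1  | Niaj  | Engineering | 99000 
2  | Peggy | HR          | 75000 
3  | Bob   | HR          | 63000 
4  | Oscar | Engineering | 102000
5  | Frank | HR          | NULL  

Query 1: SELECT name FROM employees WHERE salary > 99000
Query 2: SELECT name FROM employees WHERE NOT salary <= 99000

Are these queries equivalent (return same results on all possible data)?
Yes, equivalent

Both queries return: [('Oscar',)]

Reason: Both filter salary > 99000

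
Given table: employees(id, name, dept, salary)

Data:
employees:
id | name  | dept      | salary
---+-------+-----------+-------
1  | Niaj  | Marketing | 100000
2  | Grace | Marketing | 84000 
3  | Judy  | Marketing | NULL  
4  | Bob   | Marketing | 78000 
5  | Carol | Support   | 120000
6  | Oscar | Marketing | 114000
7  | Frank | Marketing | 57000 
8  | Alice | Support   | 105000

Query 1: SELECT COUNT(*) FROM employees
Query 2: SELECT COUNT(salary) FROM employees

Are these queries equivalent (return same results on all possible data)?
No, not equivalent

Query 1 returns: [(8,)]
Query 2 returns: [(7,)]

Reason: COUNT(*) includes NULLs, COUNT(column) excludes them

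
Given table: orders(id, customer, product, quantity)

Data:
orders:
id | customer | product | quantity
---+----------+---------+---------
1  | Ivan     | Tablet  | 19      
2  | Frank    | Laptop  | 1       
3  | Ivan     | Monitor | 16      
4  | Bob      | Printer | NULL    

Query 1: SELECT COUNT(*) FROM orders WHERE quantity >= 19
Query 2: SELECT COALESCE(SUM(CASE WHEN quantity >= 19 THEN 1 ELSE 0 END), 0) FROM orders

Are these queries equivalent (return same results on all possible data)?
Yes, equivalent

Both queries return: [(1,)]

Reason: COUNT with WHERE vs conditional SUM (COALESCE handles empty-table NULL)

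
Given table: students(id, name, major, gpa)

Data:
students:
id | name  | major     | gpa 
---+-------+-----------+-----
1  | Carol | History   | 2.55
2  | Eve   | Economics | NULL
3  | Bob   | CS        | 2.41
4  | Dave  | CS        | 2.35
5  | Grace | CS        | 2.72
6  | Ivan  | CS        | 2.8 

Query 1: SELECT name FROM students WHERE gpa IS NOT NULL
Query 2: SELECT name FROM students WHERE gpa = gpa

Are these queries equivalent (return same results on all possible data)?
Yes, equivalent

Both queries return: [('Bob',), ('Carol',), ('Dave',), ('Grace',), ('Ivan',)]

Reason: IS NOT NULL vs self-equality (both exclude NULLs)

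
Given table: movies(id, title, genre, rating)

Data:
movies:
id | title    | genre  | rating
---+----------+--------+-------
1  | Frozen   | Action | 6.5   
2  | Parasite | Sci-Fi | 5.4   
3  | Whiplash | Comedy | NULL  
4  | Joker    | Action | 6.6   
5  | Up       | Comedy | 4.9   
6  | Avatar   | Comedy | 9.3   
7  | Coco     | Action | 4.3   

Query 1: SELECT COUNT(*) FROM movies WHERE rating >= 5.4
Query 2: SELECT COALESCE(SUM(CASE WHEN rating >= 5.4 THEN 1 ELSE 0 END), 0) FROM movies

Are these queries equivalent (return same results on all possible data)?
Yes, equivalent

Both queries return: [(4,)]

Reason: COUNT with WHERE vs conditional SUM (COALESCE handles empty-table NULL)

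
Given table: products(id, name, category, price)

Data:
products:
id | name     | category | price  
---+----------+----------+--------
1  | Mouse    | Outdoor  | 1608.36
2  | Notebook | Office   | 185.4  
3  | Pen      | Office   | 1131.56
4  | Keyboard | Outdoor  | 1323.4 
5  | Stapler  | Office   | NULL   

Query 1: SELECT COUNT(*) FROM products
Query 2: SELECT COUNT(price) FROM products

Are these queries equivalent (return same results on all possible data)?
No, not equivalent

Query 1 returns: [(5,)]
Query 2 returns: [(4,)]

Reason: COUNT(*) includes NULLs, COUNT(column) excludes them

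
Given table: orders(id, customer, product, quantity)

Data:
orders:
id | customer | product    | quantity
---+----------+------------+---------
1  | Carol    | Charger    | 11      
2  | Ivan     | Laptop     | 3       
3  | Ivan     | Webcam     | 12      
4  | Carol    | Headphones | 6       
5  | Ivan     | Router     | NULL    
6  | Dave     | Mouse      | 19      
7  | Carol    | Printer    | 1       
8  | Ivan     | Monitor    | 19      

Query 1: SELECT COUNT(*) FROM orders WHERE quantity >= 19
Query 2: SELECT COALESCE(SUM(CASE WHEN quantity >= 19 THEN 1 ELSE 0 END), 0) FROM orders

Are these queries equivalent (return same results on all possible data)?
Yes, equivalent

Both queries return: [(2,)]

Reason: COUNT with WHERE vs conditional SUM (COALESCE handles empty-table NULL)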